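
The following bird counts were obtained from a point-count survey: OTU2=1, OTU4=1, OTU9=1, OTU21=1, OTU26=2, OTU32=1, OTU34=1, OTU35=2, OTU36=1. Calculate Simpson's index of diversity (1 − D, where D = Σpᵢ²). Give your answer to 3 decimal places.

0.876

Total N = 1+1+1+1+2+1+1+2+1 = 11, so the proportions are 0.09091, 0.09091, 0.09091, 0.09091, 0.18182, 0.09091, 0.09091, 0.18182, 0.09091 (working shown to 5 dp, full precision carried).
D = 0.09091² + 0.09091² + 0.09091² + 0.09091² + 0.18182² + 0.09091² + 0.09091² + 0.18182² + 0.09091² = 0.00826 + 0.00826 + 0.00826 + 0.00826 + 0.03306 + 0.00826 + 0.00826 + 0.03306 + 0.00826 = 0.12397.
So 1 − D = 0.87603, i.e. 0.876 to 3 decimal places.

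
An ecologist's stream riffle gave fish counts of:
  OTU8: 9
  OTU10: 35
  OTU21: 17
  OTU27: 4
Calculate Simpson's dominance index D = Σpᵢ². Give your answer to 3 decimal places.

Total N = 9+35+17+4 = 65, so the proportions are 0.13846, 0.53846, 0.26154, 0.06154 (working shown to 5 dp, full precision carried).
D = 0.13846² + 0.53846² + 0.26154² + 0.06154² = 0.01917 + 0.28994 + 0.06840 + 0.00379 = 0.38130.
To 3 decimal places, D = 0.381.

0.381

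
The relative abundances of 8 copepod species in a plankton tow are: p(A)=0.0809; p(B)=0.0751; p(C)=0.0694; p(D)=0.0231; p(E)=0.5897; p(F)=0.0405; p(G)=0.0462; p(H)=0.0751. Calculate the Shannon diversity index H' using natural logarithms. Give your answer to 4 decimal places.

1.4478

Each pᵢ ln pᵢ term (working shown to 6 dp, full precision carried): 0.0809×(-2.514541)=-0.203426, 0.0751×(-2.588935)=-0.194429, 0.0694×(-2.667868)=-0.185150, 0.0231×(-3.767923)=-0.087039, 0.5897×(-0.528141)=-0.311445, 0.0405×(-3.206453)=-0.129861, 0.0462×(-3.074775)=-0.142055, 0.0751×(-2.588935)=-0.194429.
Sum = -1.447834, so H' = 1.4478.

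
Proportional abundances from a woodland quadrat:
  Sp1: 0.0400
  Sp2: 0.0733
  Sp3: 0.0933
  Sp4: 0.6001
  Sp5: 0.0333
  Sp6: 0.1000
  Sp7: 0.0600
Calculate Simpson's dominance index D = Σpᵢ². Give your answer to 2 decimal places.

D = 0.04² + 0.0733² + 0.0933² + 0.6001² + 0.0333² + 0.1² + 0.06² = 0.0016 + 0.0054 + 0.0087 + 0.3601 + 0.0011 + 0.0100 + 0.0036 = 0.3905 (working shown to 4 dp, full precision carried).
To 2 decimal places, D = 0.39.

0.39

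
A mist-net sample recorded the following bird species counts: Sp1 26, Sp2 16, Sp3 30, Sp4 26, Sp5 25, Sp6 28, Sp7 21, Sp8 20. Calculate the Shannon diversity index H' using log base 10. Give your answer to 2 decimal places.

0.90

Total N = 26+16+30+26+25+28+21+20 = 192, so the proportions are 0.1354, 0.0833, 0.1562, 0.1354, 0.1302, 0.1458, 0.1094, 0.1042 (working shown to 4 dp, full precision carried).
Each pᵢ log₁₀ pᵢ term: 0.1354×(-0.8683)=-0.1176, 0.0833×(-1.0792)=-0.0899, 0.1562×(-0.8062)=-0.1260, 0.1354×(-0.8683)=-0.1176, 0.1302×(-0.8854)=-0.1153, 0.1458×(-0.8361)=-0.1219, 0.1094×(-0.9611)=-0.1051, 0.1042×(-0.9823)=-0.1023.
Sum = -0.8957, so H' = 0.90.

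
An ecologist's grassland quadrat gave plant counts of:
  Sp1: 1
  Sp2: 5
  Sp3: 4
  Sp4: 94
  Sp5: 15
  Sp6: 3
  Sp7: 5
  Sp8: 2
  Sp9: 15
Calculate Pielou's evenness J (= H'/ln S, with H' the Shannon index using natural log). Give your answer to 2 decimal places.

0.57

Total N = 1+5+4+94+15+3+5+2+15 = 144, so the proportions are 0.0069, 0.0347, 0.0278, 0.6528, 0.1042, 0.0208, 0.0347, 0.0139, 0.1042 (working shown to 4 dp, full precision carried).
H' = −Σ pᵢ ln pᵢ = −((-0.0345) + (-0.1167) + (-0.0995) + (-0.2784) + (-0.2356) + (-0.0807) + (-0.1167) + (-0.0594) + (-0.2356)) = 1.2571.
With S = 9 species, ln S = 2.1972, so J = 1.2571/2.1972 = 0.5721, i.e. 0.57 to 2 decimal places.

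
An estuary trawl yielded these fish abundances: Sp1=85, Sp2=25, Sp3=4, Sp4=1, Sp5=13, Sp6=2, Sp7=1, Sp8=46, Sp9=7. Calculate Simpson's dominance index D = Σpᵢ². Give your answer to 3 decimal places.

0.301

Total N = 85+25+4+1+13+2+1+46+7 = 184, so the proportions are 0.46196, 0.13587, 0.02174, 0.00543, 0.07065, 0.01087, 0.00543, 0.25, 0.03804 (working shown to 5 dp, full precision carried).
D = 0.46196² + 0.13587² + 0.02174² + 0.00543² + 0.07065² + 0.01087² + 0.00543² + 0.25² + 0.03804² = 0.21340 + 0.01846 + 0.00047 + 0.00003 + 0.00499 + 0.00012 + 0.00003 + 0.06250 + 0.00145 = 0.30145.
To 3 decimal places, D = 0.301.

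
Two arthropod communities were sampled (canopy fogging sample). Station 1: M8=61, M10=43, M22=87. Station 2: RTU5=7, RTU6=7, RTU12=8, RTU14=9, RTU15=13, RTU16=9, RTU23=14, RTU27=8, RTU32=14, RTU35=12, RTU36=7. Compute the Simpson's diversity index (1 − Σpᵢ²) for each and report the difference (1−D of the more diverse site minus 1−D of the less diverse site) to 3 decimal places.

Station 1: N=191, proportions 0.31937, 0.22513, 0.4555, giving 1−D = 0.63984 (working shown to 5 dp, full precision carried).
Station 2: N=108, proportions 0.06481, 0.06481, 0.07407, 0.08333, 0.12037, 0.08333, 0.12963, 0.07407, 0.12963, 0.11111, 0.06481, giving 1−D = 0.90209.
Difference = |0.63984 − 0.90209| = 0.26225, i.e. 0.262 to 3 decimal places.

0.262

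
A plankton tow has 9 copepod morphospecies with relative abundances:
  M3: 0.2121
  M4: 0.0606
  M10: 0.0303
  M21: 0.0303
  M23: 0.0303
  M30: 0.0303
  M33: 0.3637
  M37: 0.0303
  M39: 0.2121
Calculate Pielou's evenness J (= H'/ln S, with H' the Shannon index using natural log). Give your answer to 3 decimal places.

H' = −Σ pᵢ ln pᵢ = −((-0.32890) + (-0.16989) + (-0.10595) + (-0.10595) + (-0.10595) + (-0.10595) + (-0.36786) + (-0.10595) + (-0.32890)) = 1.72529 (working shown to 5 dp, full precision carried).
With S = 9 species, ln S = 2.19722, so J = 1.72529/2.19722 = 0.78521, i.e. 0.785 to 3 decimal places.

0.785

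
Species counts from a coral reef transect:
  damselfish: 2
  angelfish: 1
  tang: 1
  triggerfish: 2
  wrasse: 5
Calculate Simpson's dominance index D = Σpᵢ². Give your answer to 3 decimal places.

0.289

Total N = 2+1+1+2+5 = 11, so the proportions are 0.18182, 0.09091, 0.09091, 0.18182, 0.45455 (working shown to 5 dp, full precision carried).
D = 0.18182² + 0.09091² + 0.09091² + 0.18182² + 0.45455² = 0.03306 + 0.00826 + 0.00826 + 0.03306 + 0.20661 = 0.28926.
To 3 decimal places, D = 0.289.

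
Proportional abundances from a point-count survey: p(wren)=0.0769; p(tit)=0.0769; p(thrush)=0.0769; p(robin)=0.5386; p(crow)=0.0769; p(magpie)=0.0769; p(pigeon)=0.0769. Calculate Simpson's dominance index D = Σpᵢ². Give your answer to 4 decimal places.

D = 0.0769² + 0.0769² + 0.0769² + 0.5386² + 0.0769² + 0.0769² + 0.0769² = 0.005914 + 0.005914 + 0.005914 + 0.290090 + 0.005914 + 0.005914 + 0.005914 = 0.325572 (working shown to 6 dp, full precision carried).
To 4 decimal places, D = 0.3256.

0.3256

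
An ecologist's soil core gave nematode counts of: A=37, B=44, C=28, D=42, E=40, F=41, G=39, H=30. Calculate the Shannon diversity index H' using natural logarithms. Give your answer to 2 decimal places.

2.07

Total N = 37+44+28+42+40+41+39+30 = 301, so the proportions are 0.1229, 0.1462, 0.093, 0.1395, 0.1329, 0.1362, 0.1296, 0.0997 (working shown to 4 dp, full precision carried).
Each pᵢ ln pᵢ term: 0.1229×(-2.0962)=-0.2577, 0.1462×(-1.9229)=-0.2811, 0.093×(-2.3749)=-0.2209, 0.1395×(-1.9694)=-0.2748, 0.1329×(-2.0182)=-0.2682, 0.1362×(-1.9935)=-0.2715, 0.1296×(-2.0435)=-0.2648, 0.0997×(-2.3059)=-0.2298.
Sum = -2.0688, so H' = 2.07.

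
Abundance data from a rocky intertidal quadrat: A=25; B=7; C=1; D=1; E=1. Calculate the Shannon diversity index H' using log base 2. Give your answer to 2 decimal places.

1.25

Total N = 25+7+1+1+1 = 35, so the proportions are 0.7143, 0.2, 0.0286, 0.0286, 0.0286 (working shown to 4 dp, full precision carried).
Each pᵢ log₂ pᵢ term: 0.7143×(-0.4854)=-0.3467, 0.2×(-2.3219)=-0.4644, 0.0286×(-5.1293)=-0.1466, 0.0286×(-5.1293)=-0.1466, 0.0286×(-5.1293)=-0.1466.
Sum = -1.2508, so H' = 1.25.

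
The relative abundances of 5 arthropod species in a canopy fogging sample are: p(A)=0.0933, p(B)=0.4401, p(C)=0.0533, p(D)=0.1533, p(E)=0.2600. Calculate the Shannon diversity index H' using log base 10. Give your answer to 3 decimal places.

Each pᵢ log₁₀ pᵢ term (working shown to 5 dp, full precision carried): 0.0933×(-1.03012)=-0.09611, 0.4401×(-0.35645)=-0.15687, 0.0533×(-1.27327)=-0.06787, 0.1533×(-0.81446)=-0.12486, 0.26×(-0.58503)=-0.15211.
Sum = -0.59781, so H' = 0.598.

0.598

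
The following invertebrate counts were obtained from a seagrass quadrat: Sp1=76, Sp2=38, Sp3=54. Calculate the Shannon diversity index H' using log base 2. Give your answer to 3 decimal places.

Total N = 76+38+54 = 168, so the proportions are 0.45238, 0.22619, 0.32143 (working shown to 5 dp, full precision carried).
Each pᵢ log₂ pᵢ term: 0.45238×(-1.14439)=-0.51770, 0.22619×(-2.14439)=-0.48504, 0.32143×(-1.63743)=-0.52632.
Sum = -1.52906, so H' = 1.529.

1.529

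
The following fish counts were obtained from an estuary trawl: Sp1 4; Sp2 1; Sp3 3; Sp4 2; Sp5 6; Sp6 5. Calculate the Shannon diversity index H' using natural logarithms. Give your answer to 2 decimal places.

Total N = 4+1+3+2+6+5 = 21, so the proportions are 0.1905, 0.0476, 0.1429, 0.0952, 0.2857, 0.2381 (working shown to 4 dp, full precision carried).
Each pᵢ ln pᵢ term: 0.1905×(-1.6582)=-0.3159, 0.0476×(-3.0445)=-0.1450, 0.1429×(-1.9459)=-0.2780, 0.0952×(-2.3514)=-0.2239, 0.2857×(-1.2528)=-0.3579, 0.2381×(-1.4351)=-0.3417.
Sum = -1.6624, so H' = 1.66.

1.66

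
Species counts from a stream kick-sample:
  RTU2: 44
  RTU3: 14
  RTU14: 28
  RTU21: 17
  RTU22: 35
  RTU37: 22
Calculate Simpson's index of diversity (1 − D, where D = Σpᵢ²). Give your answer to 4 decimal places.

Total N = 44+14+28+17+35+22 = 160, so the proportions are 0.275, 0.0875, 0.175, 0.10625, 0.21875, 0.1375 (working shown to 6 dp, full precision carried).
D = 0.275² + 0.0875² + 0.175² + 0.10625² + 0.21875² + 0.1375² = 0.075625 + 0.007656 + 0.030625 + 0.011289 + 0.047852 + 0.018906 = 0.191953.
So 1 − D = 0.808047, i.e. 0.8080 to 4 decimal places.

0.8080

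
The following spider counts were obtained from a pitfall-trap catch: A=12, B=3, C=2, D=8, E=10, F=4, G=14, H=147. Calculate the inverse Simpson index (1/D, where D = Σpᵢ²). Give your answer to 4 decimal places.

Total N = 12+3+2+8+10+4+14+147 = 200, so the proportions are 0.06, 0.015, 0.01, 0.04, 0.05, 0.02, 0.07, 0.735 (working shown to 7 dp, full precision carried).
D = 0.06² + 0.015² + 0.01² + 0.04² + 0.05² + 0.02² + 0.07² + 0.735² = 0.0036000 + 0.0002250 + 0.0001000 + 0.0016000 + 0.0025000 + 0.0004000 + 0.0049000 + 0.5402250 = 0.5535500.
So 1/D = 1.806522, i.e. 1.8065 to 4 decimal places.

1.8065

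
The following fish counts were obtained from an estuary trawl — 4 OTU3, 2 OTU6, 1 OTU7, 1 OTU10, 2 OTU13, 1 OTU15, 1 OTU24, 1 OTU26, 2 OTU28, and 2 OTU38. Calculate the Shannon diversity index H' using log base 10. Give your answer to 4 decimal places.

Total N = 4+2+1+1+2+1+1+1+2+2 = 17, so the proportions are 0.235294, 0.117647, 0.058824, 0.058824, 0.117647, 0.058824, 0.058824, 0.058824, 0.117647, 0.117647 (working shown to 6 dp, full precision carried).
Each pᵢ log₁₀ pᵢ term: 0.235294×(-0.628389)=-0.147856, 0.117647×(-0.929419)=-0.109343, 0.058824×(-1.230449)=-0.072379, 0.058824×(-1.230449)=-0.072379, 0.117647×(-0.929419)=-0.109343, 0.058824×(-1.230449)=-0.072379, 0.058824×(-1.230449)=-0.072379, 0.058824×(-1.230449)=-0.072379, 0.117647×(-0.929419)=-0.109343, 0.117647×(-0.929419)=-0.109343.
Sum = -0.947127, so H' = 0.9471.

0.9471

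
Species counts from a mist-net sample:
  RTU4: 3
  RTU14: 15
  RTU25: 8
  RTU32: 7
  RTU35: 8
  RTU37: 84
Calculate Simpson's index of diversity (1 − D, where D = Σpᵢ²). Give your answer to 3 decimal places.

0.522

Total N = 3+15+8+7+8+84 = 125, so the proportions are 0.024, 0.12, 0.064, 0.056, 0.064, 0.672 (working shown to 5 dp, full precision carried).
D = 0.024² + 0.12² + 0.064² + 0.056² + 0.064² + 0.672² = 0.00058 + 0.01440 + 0.00410 + 0.00314 + 0.00410 + 0.45158 = 0.47789.
So 1 − D = 0.52211, i.e. 0.522 to 3 decimal places.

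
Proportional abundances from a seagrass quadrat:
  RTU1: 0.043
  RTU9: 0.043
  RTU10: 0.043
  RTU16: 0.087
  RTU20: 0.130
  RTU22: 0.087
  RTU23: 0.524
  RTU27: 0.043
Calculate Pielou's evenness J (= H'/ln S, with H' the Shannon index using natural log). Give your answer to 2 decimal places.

H' = −Σ pᵢ ln pᵢ = −((-0.13530) + (-0.13530) + (-0.13530) + (-0.21244) + (-0.26523) + (-0.21244) + (-0.33864) + (-0.13530)) = 1.56996 (working shown to 5 dp, full precision carried).
With S = 8 species, ln S = 2.07944, so J = 1.56996/2.07944 = 0.75499, i.e. 0.75 to 2 decimal places.

0.75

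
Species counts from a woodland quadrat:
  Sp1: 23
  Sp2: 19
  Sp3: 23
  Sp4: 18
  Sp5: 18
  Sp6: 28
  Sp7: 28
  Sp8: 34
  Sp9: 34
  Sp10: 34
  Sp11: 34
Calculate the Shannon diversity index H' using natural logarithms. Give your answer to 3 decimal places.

Total N = 23+19+23+18+18+28+28+34+34+34+34 = 293, so the proportions are 0.0785, 0.06485, 0.0785, 0.06143, 0.06143, 0.09556, 0.09556, 0.11604, 0.11604, 0.11604, 0.11604 (working shown to 5 dp, full precision carried).
Each pᵢ ln pᵢ term: 0.0785×(-2.54468)=-0.19975, 0.06485×(-2.73573)=-0.17740, 0.0785×(-2.54468)=-0.19975, 0.06143×(-2.78980)=-0.17139, 0.06143×(-2.78980)=-0.17139, 0.09556×(-2.34797)=-0.22438, 0.09556×(-2.34797)=-0.22438, 0.11604×(-2.15381)=-0.24993, 0.11604×(-2.15381)=-0.24993, 0.11604×(-2.15381)=-0.24993, 0.11604×(-2.15381)=-0.24993.
Sum = -2.36816, so H' = 2.368.

2.368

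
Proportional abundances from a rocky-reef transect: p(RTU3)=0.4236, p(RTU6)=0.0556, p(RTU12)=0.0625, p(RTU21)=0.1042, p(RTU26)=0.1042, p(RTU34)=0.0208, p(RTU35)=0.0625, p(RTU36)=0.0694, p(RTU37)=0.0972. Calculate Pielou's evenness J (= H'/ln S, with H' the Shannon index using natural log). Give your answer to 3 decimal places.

H' = −Σ pᵢ ln pᵢ = −((-0.36386) + (-0.16066) + (-0.17329) + (-0.23564) + (-0.23564) + (-0.08055) + (-0.17329) + (-0.18515) + (-0.22657)) = 1.83465 (working shown to 5 dp, full precision carried).
With S = 9 species, ln S = 2.19722, so J = 1.83465/2.19722 = 0.83499, i.e. 0.835 to 3 decimal places.

0.835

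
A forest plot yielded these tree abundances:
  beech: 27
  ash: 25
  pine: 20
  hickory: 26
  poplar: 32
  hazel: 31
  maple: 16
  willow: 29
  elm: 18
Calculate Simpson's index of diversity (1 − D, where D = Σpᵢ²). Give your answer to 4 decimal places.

0.8837

Total N = 27+25+20+26+32+31+16+29+18 = 224, so the proportions are 0.120536, 0.111607, 0.089286, 0.116071, 0.142857, 0.138393, 0.071429, 0.129464, 0.080357 (working shown to 6 dp, full precision carried).
D = 0.120536² + 0.111607² + 0.089286² + 0.116071² + 0.142857² + 0.138393² + 0.071429² + 0.129464² + 0.080357² = 0.014529 + 0.012456 + 0.007972 + 0.013473 + 0.020408 + 0.019153 + 0.005102 + 0.016761 + 0.006457 = 0.116311.
So 1 − D = 0.883689, i.e. 0.8837 to 4 decimal places.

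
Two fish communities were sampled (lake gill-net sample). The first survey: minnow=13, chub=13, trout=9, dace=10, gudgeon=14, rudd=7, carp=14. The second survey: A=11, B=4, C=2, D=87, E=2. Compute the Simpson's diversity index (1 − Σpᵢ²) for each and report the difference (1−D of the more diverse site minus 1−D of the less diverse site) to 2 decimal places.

The first survey: N=80, proportions 0.1625, 0.1625, 0.1125, 0.125, 0.175, 0.0875, 0.175, giving 1−D = 0.8500 (working shown to 4 dp, full precision carried).
The second survey: N=106, proportions 0.1038, 0.0377, 0.0189, 0.8208, 0.0189, giving 1−D = 0.3135.
Difference = |0.8500 − 0.3135| = 0.5365, i.e. 0.54 to 2 decimal places.

0.54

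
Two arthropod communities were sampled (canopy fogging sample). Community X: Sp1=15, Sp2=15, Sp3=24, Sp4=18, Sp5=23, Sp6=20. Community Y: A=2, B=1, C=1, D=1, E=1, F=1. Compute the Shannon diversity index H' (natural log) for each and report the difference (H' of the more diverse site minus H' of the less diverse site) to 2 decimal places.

0.03

Community X: N=115, proportions 0.13043, 0.13043, 0.2087, 0.15652, 0.2, 0.17391, giving H' = 1.77474 (working shown to 5 dp, full precision carried).
Community Y: N=7, proportions 0.28571, 0.14286, 0.14286, 0.14286, 0.14286, 0.14286, giving H' = 1.74787.
Difference = |1.77474 − 1.74787| = 0.02687, i.e. 0.03 to 2 decimal places.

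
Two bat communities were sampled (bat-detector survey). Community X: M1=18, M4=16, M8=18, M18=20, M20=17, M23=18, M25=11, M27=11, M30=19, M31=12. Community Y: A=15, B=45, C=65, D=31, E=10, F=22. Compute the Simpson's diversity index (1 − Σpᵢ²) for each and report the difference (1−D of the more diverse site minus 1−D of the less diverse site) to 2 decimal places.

0.12

Community X: N=160, proportions 0.1125, 0.1, 0.1125, 0.125, 0.10625, 0.1125, 0.06875, 0.06875, 0.11875, 0.075, giving 1−D = 0.89594 (working shown to 5 dp, full precision carried).
Community Y: N=188, proportions 0.07979, 0.23936, 0.34574, 0.16489, 0.05319, 0.11702, giving 1−D = 0.77309.
Difference = |0.89594 − 0.77309| = 0.12285, i.e. 0.12 to 2 decimal places.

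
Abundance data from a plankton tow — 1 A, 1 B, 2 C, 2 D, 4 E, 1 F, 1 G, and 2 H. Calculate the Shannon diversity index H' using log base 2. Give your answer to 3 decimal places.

Total N = 1+1+2+2+4+1+1+2 = 14, so the proportions are 0.07143, 0.07143, 0.14286, 0.14286, 0.28571, 0.07143, 0.07143, 0.14286 (working shown to 5 dp, full precision carried).
Each pᵢ log₂ pᵢ term: 0.07143×(-3.80735)=-0.27195, 0.07143×(-3.80735)=-0.27195, 0.14286×(-2.80735)=-0.40105, 0.14286×(-2.80735)=-0.40105, 0.28571×(-1.80735)=-0.51639, 0.07143×(-3.80735)=-0.27195, 0.07143×(-3.80735)=-0.27195, 0.14286×(-2.80735)=-0.40105.
Sum = -2.80735, so H' = 2.807.

2.807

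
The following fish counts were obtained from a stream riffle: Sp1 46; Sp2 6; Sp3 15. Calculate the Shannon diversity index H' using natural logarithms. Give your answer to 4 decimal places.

0.8093

Total N = 46+6+15 = 67, so the proportions are 0.686567, 0.089552, 0.223881 (working shown to 6 dp, full precision carried).
Each pᵢ ln pᵢ term: 0.686567×(-0.376051)=-0.258184, 0.089552×(-2.412933)=-0.216084, 0.223881×(-1.496642)=-0.335069.
Sum = -0.809337, so H' = 0.8093.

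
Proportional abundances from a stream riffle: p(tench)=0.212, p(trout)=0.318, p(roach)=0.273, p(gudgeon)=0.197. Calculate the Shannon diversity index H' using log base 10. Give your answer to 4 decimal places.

0.5940

Each pᵢ log₁₀ pᵢ term (working shown to 6 dp, full precision carried): 0.212×(-0.673664)=-0.142817, 0.318×(-0.497573)=-0.158228, 0.273×(-0.563837)=-0.153928, 0.197×(-0.705534)=-0.138990.
Sum = -0.593963, so H' = 0.5940.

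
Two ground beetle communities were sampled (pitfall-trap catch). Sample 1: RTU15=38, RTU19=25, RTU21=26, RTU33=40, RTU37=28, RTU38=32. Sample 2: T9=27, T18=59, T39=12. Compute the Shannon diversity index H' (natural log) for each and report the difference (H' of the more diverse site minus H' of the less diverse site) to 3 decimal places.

0.857

Sample 1: N=189, proportions 0.20106, 0.13228, 0.13757, 0.21164, 0.14815, 0.16931, giving H' = 1.77523 (working shown to 5 dp, full precision carried).
Sample 2: N=98, proportions 0.27551, 0.60204, 0.12245, giving H' = 0.91781.
Difference = |1.77523 − 0.91781| = 0.85742, i.e. 0.857 to 3 decimal places.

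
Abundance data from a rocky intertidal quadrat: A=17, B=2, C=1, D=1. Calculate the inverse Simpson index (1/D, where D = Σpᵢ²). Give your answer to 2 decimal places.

Total N = 17+2+1+1 = 21, so the proportions are 0.80952, 0.09524, 0.04762, 0.04762 (working shown to 5 dp, full precision carried).
D = 0.80952² + 0.09524² + 0.04762² + 0.04762² = 0.65533 + 0.00907 + 0.00227 + 0.00227 = 0.66893.
So 1/D = 1.4949, i.e. 1.49 to 2 decimal places.

1.49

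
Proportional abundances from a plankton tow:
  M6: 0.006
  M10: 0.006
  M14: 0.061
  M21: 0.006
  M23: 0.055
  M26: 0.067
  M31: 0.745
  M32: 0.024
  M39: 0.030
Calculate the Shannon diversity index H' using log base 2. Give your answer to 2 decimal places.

Each pᵢ log₂ pᵢ term (working shown to 4 dp, full precision carried): 0.006×(-7.3808)=-0.0443, 0.006×(-7.3808)=-0.0443, 0.061×(-4.0350)=-0.2461, 0.006×(-7.3808)=-0.0443, 0.055×(-4.1844)=-0.2301, 0.067×(-3.8997)=-0.2613, 0.745×(-0.4247)=-0.3164, 0.024×(-5.3808)=-0.1291, 0.03×(-5.0589)=-0.1518.
Sum = -1.4677, so H' = 1.47.

1.47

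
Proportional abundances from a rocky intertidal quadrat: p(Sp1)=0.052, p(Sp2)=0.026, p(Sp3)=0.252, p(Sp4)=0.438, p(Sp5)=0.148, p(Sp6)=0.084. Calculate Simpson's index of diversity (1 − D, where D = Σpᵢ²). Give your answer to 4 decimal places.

D = 0.052² + 0.026² + 0.252² + 0.438² + 0.148² + 0.084² = 0.002704 + 0.000676 + 0.063504 + 0.191844 + 0.021904 + 0.007056 = 0.287688 (working shown to 6 dp, full precision carried).
So 1 − D = 0.712312, i.e. 0.7123 to 4 decimal places.

0.7123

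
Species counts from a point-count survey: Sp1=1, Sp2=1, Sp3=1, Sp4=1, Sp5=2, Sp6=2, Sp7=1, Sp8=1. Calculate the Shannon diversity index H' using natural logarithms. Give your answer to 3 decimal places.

Total N = 1+1+1+1+2+2+1+1 = 10, so the proportions are 0.1, 0.1, 0.1, 0.1, 0.2, 0.2, 0.1, 0.1 (working shown to 5 dp, full precision carried).
Each pᵢ ln pᵢ term: 0.1×(-2.30259)=-0.23026, 0.1×(-2.30259)=-0.23026, 0.1×(-2.30259)=-0.23026, 0.1×(-2.30259)=-0.23026, 0.2×(-1.60944)=-0.32189, 0.2×(-1.60944)=-0.32189, 0.1×(-2.30259)=-0.23026, 0.1×(-2.30259)=-0.23026.
Sum = -2.02533, so H' = 2.025.

2.025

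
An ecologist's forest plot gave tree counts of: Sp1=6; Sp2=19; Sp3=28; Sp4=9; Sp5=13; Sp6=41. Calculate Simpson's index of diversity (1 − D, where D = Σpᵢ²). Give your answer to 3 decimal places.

0.769

Total N = 6+19+28+9+13+41 = 116, so the proportions are 0.05172, 0.16379, 0.24138, 0.07759, 0.11207, 0.35345 (working shown to 5 dp, full precision carried).
D = 0.05172² + 0.16379² + 0.24138² + 0.07759² + 0.11207² + 0.35345² = 0.00268 + 0.02683 + 0.05826 + 0.00602 + 0.01256 + 0.12493 = 0.23127.
So 1 − D = 0.76873, i.e. 0.769 to 3 decimal places.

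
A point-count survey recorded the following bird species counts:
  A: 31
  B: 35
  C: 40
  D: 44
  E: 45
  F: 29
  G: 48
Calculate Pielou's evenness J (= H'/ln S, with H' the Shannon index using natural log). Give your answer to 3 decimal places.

Total N = 31+35+40+44+45+29+48 = 272, so the proportions are 0.11397, 0.12868, 0.14706, 0.16176, 0.16544, 0.10662, 0.17647 (working shown to 5 dp, full precision carried).
H' = −Σ pᵢ ln pᵢ = −((-0.24752) + (-0.26385) + (-0.28190) + (-0.29467) + (-0.29765) + (-0.23866) + (-0.30611)) = 1.93036.
With S = 7 species, ln S = 1.94591, so J = 1.93036/1.94591 = 0.99201, i.e. 0.992 to 3 decimal places.

0.992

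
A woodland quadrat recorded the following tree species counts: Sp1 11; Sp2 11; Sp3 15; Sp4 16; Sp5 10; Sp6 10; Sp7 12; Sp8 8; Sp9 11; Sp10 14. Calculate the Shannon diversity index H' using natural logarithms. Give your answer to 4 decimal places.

Total N = 11+11+15+16+10+10+12+8+11+14 = 118, so the proportions are 0.09322, 0.09322, 0.127119, 0.135593, 0.084746, 0.084746, 0.101695, 0.067797, 0.09322, 0.118644 (working shown to 6 dp, full precision carried).
Each pᵢ ln pᵢ term: 0.09322×(-2.372789)=-0.221192, 0.09322×(-2.372789)=-0.221192, 0.127119×(-2.062634)=-0.262199, 0.135593×(-1.998096)=-0.270928, 0.084746×(-2.468100)=-0.209161, 0.084746×(-2.468100)=-0.209161, 0.101695×(-2.285778)=-0.232452, 0.067797×(-2.691243)=-0.182457, 0.09322×(-2.372789)=-0.221192, 0.118644×(-2.131627)=-0.252905.
Sum = -2.282840, so H' = 2.2828.

2.2828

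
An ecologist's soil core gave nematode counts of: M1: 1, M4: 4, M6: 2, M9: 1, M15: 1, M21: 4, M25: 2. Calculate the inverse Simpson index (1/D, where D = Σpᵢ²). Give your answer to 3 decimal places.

5.233

Total N = 1+4+2+1+1+4+2 = 15, so the proportions are 0.0666667, 0.2666667, 0.1333333, 0.0666667, 0.0666667, 0.2666667, 0.1333333 (working shown to 7 dp, full precision carried).
D = 0.0666667² + 0.2666667² + 0.1333333² + 0.0666667² + 0.0666667² + 0.2666667² + 0.1333333² = 0.0044444 + 0.0711111 + 0.0177778 + 0.0044444 + 0.0044444 + 0.0711111 + 0.0177778 = 0.1911111.
So 1/D = 5.23256, i.e. 5.233 to 3 decimal places.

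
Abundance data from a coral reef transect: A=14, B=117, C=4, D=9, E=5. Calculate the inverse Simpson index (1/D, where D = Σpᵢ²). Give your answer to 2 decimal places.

Total N = 14+117+4+9+5 = 149, so the proportions are 0.09396, 0.785235, 0.026846, 0.060403, 0.033557 (working shown to 6 dp, full precision carried).
D = 0.09396² + 0.785235² + 0.026846² + 0.060403² + 0.033557² = 0.008828 + 0.616594 + 0.000721 + 0.003648 + 0.001126 = 0.630918.
So 1/D = 1.58499, i.e. 1.58 to 2 decimal places.

1.58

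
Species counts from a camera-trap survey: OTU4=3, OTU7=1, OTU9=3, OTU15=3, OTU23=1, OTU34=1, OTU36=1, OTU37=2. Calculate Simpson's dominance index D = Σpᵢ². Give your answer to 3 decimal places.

0.156

Total N = 3+1+3+3+1+1+1+2 = 15, so the proportions are 0.2, 0.06667, 0.2, 0.2, 0.06667, 0.06667, 0.06667, 0.13333 (working shown to 5 dp, full precision carried).
D = 0.2² + 0.06667² + 0.2² + 0.2² + 0.06667² + 0.06667² + 0.06667² + 0.13333² = 0.04000 + 0.00444 + 0.04000 + 0.04000 + 0.00444 + 0.00444 + 0.00444 + 0.01778 = 0.15556.
To 3 decimal places, D = 0.156.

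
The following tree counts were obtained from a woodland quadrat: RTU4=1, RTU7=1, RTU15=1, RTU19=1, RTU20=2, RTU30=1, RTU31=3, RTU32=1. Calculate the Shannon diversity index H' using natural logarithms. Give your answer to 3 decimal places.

1.972

Total N = 1+1+1+1+2+1+3+1 = 11, so the proportions are 0.09091, 0.09091, 0.09091, 0.09091, 0.18182, 0.09091, 0.27273, 0.09091 (working shown to 5 dp, full precision carried).
Each pᵢ ln pᵢ term: 0.09091×(-2.39790)=-0.21799, 0.09091×(-2.39790)=-0.21799, 0.09091×(-2.39790)=-0.21799, 0.09091×(-2.39790)=-0.21799, 0.18182×(-1.70475)=-0.30995, 0.09091×(-2.39790)=-0.21799, 0.27273×(-1.29928)=-0.35435, 0.09091×(-2.39790)=-0.21799.
Sum = -1.97225, so H' = 1.972.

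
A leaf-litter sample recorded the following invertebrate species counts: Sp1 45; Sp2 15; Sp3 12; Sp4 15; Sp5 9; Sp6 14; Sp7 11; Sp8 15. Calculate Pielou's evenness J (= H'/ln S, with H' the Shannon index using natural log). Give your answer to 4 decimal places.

Total N = 45+15+12+15+9+14+11+15 = 136, so the proportions are 0.330882, 0.110294, 0.088235, 0.110294, 0.066176, 0.102941, 0.080882, 0.110294 (working shown to 6 dp, full precision carried).
H' = −Σ pᵢ ln pᵢ = −((-0.365953) + (-0.243155) + (-0.214213) + (-0.243155) + (-0.179698) + (-0.234047) + (-0.203400) + (-0.243155)) = 1.926775.
With S = 8 species, ln S = 2.079442, so J = 1.926775/2.079442 = 0.926583, i.e. 0.9266 to 4 decimal places.

0.9266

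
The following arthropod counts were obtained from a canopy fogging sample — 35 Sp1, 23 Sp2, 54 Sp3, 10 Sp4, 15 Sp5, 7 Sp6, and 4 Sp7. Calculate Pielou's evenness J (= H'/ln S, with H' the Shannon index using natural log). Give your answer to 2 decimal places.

0.85

Total N = 35+23+54+10+15+7+4 = 148, so the proportions are 0.2365, 0.1554, 0.3649, 0.0676, 0.1014, 0.0473, 0.027 (working shown to 4 dp, full precision carried).
H' = −Σ pᵢ ln pᵢ = −((-0.3410) + (-0.2893) + (-0.3679) + (-0.1821) + (-0.2320) + (-0.1443) + (-0.0976)) = 1.6542.
With S = 7 species, ln S = 1.9459, so J = 1.6542/1.9459 = 0.8501, i.e. 0.85 to 2 decimal places.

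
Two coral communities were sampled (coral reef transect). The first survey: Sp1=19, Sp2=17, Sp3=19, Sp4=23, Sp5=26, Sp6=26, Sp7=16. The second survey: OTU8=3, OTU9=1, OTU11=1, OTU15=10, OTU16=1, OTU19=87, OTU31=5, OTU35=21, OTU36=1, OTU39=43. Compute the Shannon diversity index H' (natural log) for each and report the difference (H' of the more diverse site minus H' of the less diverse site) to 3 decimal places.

0.525

The first survey: N=146, proportions 0.13014, 0.11644, 0.13014, 0.15753, 0.17808, 0.17808, 0.10959, giving H' = 1.92914 (working shown to 5 dp, full precision carried).
The second survey: N=173, proportions 0.01734, 0.00578, 0.00578, 0.0578, 0.00578, 0.50289, 0.0289, 0.12139, 0.00578, 0.24855, giving H' = 1.40434.
Difference = |1.92914 − 1.40434| = 0.52480, i.e. 0.525 to 3 decimal places.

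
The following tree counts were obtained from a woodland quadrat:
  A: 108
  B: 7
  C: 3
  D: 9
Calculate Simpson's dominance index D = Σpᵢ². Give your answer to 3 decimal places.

Total N = 108+7+3+9 = 127, so the proportions are 0.85039, 0.05512, 0.02362, 0.07087 (working shown to 5 dp, full precision carried).
D = 0.85039² + 0.05512² + 0.02362² + 0.07087² = 0.72317 + 0.00304 + 0.00056 + 0.00502 = 0.73179.
To 3 decimal places, D = 0.732.

0.732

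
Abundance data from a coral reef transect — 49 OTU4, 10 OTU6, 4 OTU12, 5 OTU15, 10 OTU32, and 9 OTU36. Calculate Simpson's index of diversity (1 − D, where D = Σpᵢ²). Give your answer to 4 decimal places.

0.6402

Total N = 49+10+4+5+10+9 = 87, so the proportions are 0.563218, 0.114943, 0.045977, 0.057471, 0.114943, 0.103448 (working shown to 6 dp, full precision carried).
D = 0.563218² + 0.114943² + 0.045977² + 0.057471² + 0.114943² + 0.103448² = 0.317215 + 0.013212 + 0.002114 + 0.003303 + 0.013212 + 0.010702 = 0.359757.
So 1 − D = 0.640243, i.e. 0.6402 to 4 decimal places.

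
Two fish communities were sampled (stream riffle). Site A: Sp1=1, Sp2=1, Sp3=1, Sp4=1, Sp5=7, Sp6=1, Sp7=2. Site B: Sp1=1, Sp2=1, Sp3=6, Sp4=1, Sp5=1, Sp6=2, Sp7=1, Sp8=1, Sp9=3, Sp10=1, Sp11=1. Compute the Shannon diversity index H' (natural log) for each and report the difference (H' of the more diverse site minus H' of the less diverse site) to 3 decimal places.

Site A: N=14, proportions 0.07143, 0.07143, 0.07143, 0.07143, 0.5, 0.07143, 0.14286, giving H' = 1.56708 (working shown to 5 dp, full precision carried).
Site B: N=19, proportions 0.05263, 0.05263, 0.31579, 0.05263, 0.05263, 0.10526, 0.05263, 0.05263, 0.15789, 0.05263, 0.05263, giving H' = 2.13219.
Difference = |1.56708 − 2.13219| = 0.56511, i.e. 0.565 to 3 decimal places.

0.565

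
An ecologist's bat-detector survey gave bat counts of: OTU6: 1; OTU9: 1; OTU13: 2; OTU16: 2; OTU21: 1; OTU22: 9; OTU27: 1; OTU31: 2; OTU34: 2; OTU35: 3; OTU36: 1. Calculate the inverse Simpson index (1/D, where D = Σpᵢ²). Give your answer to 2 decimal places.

Total N = 1+1+2+2+1+9+1+2+2+3+1 = 25, so the proportions are 0.04, 0.04, 0.08, 0.08, 0.04, 0.36, 0.04, 0.08, 0.08, 0.12, 0.04 (working shown to 6 dp, full precision carried).
D = 0.04² + 0.04² + 0.08² + 0.08² + 0.04² + 0.36² + 0.04² + 0.08² + 0.08² + 0.12² + 0.04² = 0.001600 + 0.001600 + 0.006400 + 0.006400 + 0.001600 + 0.129600 + 0.001600 + 0.006400 + 0.006400 + 0.014400 + 0.001600 = 0.177600.
So 1/D = 5.6306, i.e. 5.63 to 2 decimal places.

5.63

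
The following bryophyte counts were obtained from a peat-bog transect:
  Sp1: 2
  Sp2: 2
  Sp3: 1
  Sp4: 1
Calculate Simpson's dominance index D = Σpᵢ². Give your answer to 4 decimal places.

Total N = 2+2+1+1 = 6, so the proportions are 0.333333, 0.333333, 0.166667, 0.166667 (working shown to 6 dp, full precision carried).
D = 0.333333² + 0.333333² + 0.166667² + 0.166667² = 0.111111 + 0.111111 + 0.027778 + 0.027778 = 0.277778.
To 4 decimal places, D = 0.2778.

0.2778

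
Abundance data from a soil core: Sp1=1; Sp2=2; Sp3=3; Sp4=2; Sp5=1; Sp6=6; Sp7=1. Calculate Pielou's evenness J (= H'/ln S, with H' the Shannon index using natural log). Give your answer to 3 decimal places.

0.885

Total N = 1+2+3+2+1+6+1 = 16, so the proportions are 0.0625, 0.125, 0.1875, 0.125, 0.0625, 0.375, 0.0625 (working shown to 5 dp, full precision carried).
H' = −Σ pᵢ ln pᵢ = −((-0.17329) + (-0.25993) + (-0.31387) + (-0.25993) + (-0.17329) + (-0.36781) + (-0.17329)) = 1.72140.
With S = 7 species, ln S = 1.94591, so J = 1.72140/1.94591 = 0.88463, i.e. 0.885 to 3 decimal places.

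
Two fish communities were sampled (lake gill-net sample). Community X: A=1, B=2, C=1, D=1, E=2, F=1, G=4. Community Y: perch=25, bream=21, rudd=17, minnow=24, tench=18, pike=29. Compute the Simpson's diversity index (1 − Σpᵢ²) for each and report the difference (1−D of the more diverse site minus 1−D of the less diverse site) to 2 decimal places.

Community X: N=12, proportions 0.0833, 0.1667, 0.0833, 0.0833, 0.1667, 0.0833, 0.3333, giving 1−D = 0.8056 (working shown to 4 dp, full precision carried).
Community Y: N=134, proportions 0.1866, 0.1567, 0.1269, 0.1791, 0.1343, 0.2164, giving 1−D = 0.8276.
Difference = |0.8056 − 0.8276| = 0.0220, i.e. 0.02 to 2 decimal places.

0.02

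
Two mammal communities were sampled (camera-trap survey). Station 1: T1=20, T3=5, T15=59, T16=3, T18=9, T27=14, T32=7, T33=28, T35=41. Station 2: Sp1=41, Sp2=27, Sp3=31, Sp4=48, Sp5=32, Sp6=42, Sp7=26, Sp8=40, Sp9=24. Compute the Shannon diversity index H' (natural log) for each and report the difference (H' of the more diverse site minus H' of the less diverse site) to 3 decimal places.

0.320

Station 1: N=186, proportions 0.10753, 0.02688, 0.3172, 0.01613, 0.04839, 0.07527, 0.03763, 0.15054, 0.22043, giving H' = 1.85083 (working shown to 5 dp, full precision carried).
Station 2: N=311, proportions 0.13183, 0.08682, 0.09968, 0.15434, 0.10289, 0.13505, 0.0836, 0.12862, 0.07717, giving H' = 2.17085.
Difference = |1.85083 − 2.17085| = 0.32002, i.e. 0.320 to 3 decimal places.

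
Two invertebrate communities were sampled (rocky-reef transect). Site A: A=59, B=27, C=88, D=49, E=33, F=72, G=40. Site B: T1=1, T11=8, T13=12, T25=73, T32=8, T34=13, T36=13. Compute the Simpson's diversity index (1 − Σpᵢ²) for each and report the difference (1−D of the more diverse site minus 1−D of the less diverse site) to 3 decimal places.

0.198

Site A: N=368, proportions 0.16033, 0.07337, 0.23913, 0.13315, 0.08967, 0.19565, 0.1087, giving 1−D = 0.83586 (working shown to 5 dp, full precision carried).
Site B: N=128, proportions 0.00781, 0.0625, 0.09375, 0.57031, 0.0625, 0.10156, 0.10156, giving 1−D = 0.63745.
Difference = |0.83586 − 0.63745| = 0.19841, i.e. 0.198 to 3 decimal places.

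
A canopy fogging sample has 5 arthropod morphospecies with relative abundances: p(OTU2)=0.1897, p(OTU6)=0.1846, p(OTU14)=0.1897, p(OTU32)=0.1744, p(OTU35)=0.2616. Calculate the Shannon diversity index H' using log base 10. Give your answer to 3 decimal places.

Each pᵢ log₁₀ pᵢ term (working shown to 5 dp, full precision carried): 0.1897×(-0.72193)=-0.13695, 0.1846×(-0.73377)=-0.13545, 0.1897×(-0.72193)=-0.13695, 0.1744×(-0.75845)=-0.13227, 0.2616×(-0.58236)=-0.15235.
Sum = -0.69398, so H' = 0.694.

0.694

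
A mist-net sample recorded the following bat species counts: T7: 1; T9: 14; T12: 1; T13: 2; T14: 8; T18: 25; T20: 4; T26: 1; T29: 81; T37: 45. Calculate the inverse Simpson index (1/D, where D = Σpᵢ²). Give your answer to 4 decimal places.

3.4889

Total N = 1+14+1+2+8+25+4+1+81+45 = 182, so the proportions are 0.00549451, 0.07692308, 0.00549451, 0.01098901, 0.04395604, 0.13736264, 0.02197802, 0.00549451, 0.44505495, 0.24725275 (working shown to 8 dp, full precision carried).
D = 0.00549451² + 0.07692308² + 0.00549451² + 0.01098901² + 0.04395604² + 0.13736264² + 0.02197802² + 0.00549451² + 0.44505495² + 0.24725275² = 0.00003019 + 0.00591716 + 0.00003019 + 0.00012076 + 0.00193213 + 0.01886849 + 0.00048303 + 0.00003019 + 0.19807390 + 0.06113392 = 0.28661997.
So 1/D = 3.488940, i.e. 3.4889 to 4 decimal places.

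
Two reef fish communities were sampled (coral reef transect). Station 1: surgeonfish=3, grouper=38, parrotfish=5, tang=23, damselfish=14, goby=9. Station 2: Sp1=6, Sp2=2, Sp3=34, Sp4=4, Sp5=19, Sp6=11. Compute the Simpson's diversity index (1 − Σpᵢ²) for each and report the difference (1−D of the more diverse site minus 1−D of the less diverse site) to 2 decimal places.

Station 1: N=92, proportions 0.03261, 0.41304, 0.05435, 0.25, 0.15217, 0.09783, giving 1−D = 0.73015 (working shown to 5 dp, full precision carried).
Station 2: N=76, proportions 0.07895, 0.02632, 0.44737, 0.05263, 0.25, 0.14474, giving 1−D = 0.70672.
Difference = |0.73015 − 0.70672| = 0.02343, i.e. 0.02 to 2 decimal places.

0.02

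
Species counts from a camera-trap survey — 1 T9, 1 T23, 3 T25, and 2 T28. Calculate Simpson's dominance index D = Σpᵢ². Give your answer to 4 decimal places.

Total N = 1+1+3+2 = 7, so the proportions are 0.142857, 0.142857, 0.428571, 0.285714 (working shown to 6 dp, full precision carried).
D = 0.142857² + 0.142857² + 0.428571² + 0.285714² = 0.020408 + 0.020408 + 0.183673 + 0.081633 = 0.306122.
To 4 decimal places, D = 0.3061.

0.3061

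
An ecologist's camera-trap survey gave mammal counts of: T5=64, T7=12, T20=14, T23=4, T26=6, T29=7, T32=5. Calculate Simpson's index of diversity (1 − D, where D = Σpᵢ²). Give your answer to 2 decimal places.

0.64

Total N = 64+12+14+4+6+7+5 = 112, so the proportions are 0.5714, 0.1071, 0.125, 0.0357, 0.0536, 0.0625, 0.0446 (working shown to 4 dp, full precision carried).
D = 0.5714² + 0.1071² + 0.125² + 0.0357² + 0.0536² + 0.0625² + 0.0446² = 0.3265 + 0.0115 + 0.0156 + 0.0013 + 0.0029 + 0.0039 + 0.0020 = 0.3637.
So 1 − D = 0.6363, i.e. 0.64 to 2 decimal places.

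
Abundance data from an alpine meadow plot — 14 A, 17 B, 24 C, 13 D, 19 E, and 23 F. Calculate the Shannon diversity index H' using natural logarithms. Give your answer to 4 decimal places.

1.7660

Total N = 14+17+24+13+19+23 = 110, so the proportions are 0.127273, 0.154545, 0.218182, 0.118182, 0.172727, 0.209091 (working shown to 6 dp, full precision carried).
Each pᵢ ln pᵢ term: 0.127273×(-2.061423)=-0.262363, 0.154545×(-1.867267)=-0.288578, 0.218182×(-1.522427)=-0.332166, 0.118182×(-2.135531)=-0.252381, 0.172727×(-1.756041)=-0.303316, 0.209091×(-1.564986)=-0.327224.
Sum = -1.766028, so H' = 1.7660.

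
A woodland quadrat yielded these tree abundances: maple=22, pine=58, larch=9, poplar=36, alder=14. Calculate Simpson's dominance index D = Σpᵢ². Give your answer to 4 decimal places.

Total N = 22+58+9+36+14 = 139, so the proportions are 0.158273, 0.417266, 0.064748, 0.258993, 0.100719 (working shown to 6 dp, full precision carried).
D = 0.158273² + 0.417266² + 0.064748² + 0.258993² + 0.100719² = 0.025050 + 0.174111 + 0.004192 + 0.067077 + 0.010144 = 0.280576.
To 4 decimal places, D = 0.2806.

0.2806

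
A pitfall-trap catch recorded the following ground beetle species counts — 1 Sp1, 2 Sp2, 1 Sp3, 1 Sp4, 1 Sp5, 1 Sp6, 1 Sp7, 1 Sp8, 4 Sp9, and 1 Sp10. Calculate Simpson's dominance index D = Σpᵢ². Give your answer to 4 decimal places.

Total N = 1+2+1+1+1+1+1+1+4+1 = 14, so the proportions are 0.071429, 0.142857, 0.071429, 0.071429, 0.071429, 0.071429, 0.071429, 0.071429, 0.285714, 0.071429 (working shown to 6 dp, full precision carried).
D = 0.071429² + 0.142857² + 0.071429² + 0.071429² + 0.071429² + 0.071429² + 0.071429² + 0.071429² + 0.285714² + 0.071429² = 0.005102 + 0.020408 + 0.005102 + 0.005102 + 0.005102 + 0.005102 + 0.005102 + 0.005102 + 0.081633 + 0.005102 = 0.142857.
To 4 decimal places, D = 0.1429.

0.1429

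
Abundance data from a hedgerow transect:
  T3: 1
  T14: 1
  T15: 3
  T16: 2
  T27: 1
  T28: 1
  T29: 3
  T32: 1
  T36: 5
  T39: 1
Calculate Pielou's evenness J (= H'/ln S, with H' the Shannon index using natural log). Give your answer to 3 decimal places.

0.912

Total N = 1+1+3+2+1+1+3+1+5+1 = 19, so the proportions are 0.05263, 0.05263, 0.15789, 0.10526, 0.05263, 0.05263, 0.15789, 0.05263, 0.26316, 0.05263 (working shown to 5 dp, full precision carried).
H' = −Σ pᵢ ln pᵢ = −((-0.15497) + (-0.15497) + (-0.29145) + (-0.23698) + (-0.15497) + (-0.15497) + (-0.29145) + (-0.15497) + (-0.35132) + (-0.15497)) = 2.10101.
With S = 10 species, ln S = 2.30259, so J = 2.10101/2.30259 = 0.91246, i.e. 0.912 to 3 decimal places.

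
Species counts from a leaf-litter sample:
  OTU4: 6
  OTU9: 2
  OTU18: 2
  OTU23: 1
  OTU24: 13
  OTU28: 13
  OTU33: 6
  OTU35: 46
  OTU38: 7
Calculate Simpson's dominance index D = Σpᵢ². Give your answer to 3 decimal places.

0.280

Total N = 6+2+2+1+13+13+6+46+7 = 96, so the proportions are 0.0625, 0.02083, 0.02083, 0.01042, 0.13542, 0.13542, 0.0625, 0.47917, 0.07292 (working shown to 5 dp, full precision carried).
D = 0.0625² + 0.02083² + 0.02083² + 0.01042² + 0.13542² + 0.13542² + 0.0625² + 0.47917² + 0.07292² = 0.00391 + 0.00043 + 0.00043 + 0.00011 + 0.01834 + 0.01834 + 0.00391 + 0.22960 + 0.00532 = 0.28038.
To 3 decimal places, D = 0.280.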